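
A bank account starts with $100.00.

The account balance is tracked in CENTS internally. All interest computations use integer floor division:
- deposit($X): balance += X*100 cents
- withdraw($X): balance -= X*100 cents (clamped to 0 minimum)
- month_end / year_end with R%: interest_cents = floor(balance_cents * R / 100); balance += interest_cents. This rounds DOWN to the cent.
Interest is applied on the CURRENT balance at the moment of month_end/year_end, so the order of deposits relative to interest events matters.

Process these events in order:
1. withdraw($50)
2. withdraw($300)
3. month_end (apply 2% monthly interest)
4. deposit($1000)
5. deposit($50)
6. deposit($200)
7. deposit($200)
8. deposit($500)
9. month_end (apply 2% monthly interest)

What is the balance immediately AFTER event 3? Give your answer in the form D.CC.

After 1 (withdraw($50)): balance=$50.00 total_interest=$0.00
After 2 (withdraw($300)): balance=$0.00 total_interest=$0.00
After 3 (month_end (apply 2% monthly interest)): balance=$0.00 total_interest=$0.00

Answer: 0.00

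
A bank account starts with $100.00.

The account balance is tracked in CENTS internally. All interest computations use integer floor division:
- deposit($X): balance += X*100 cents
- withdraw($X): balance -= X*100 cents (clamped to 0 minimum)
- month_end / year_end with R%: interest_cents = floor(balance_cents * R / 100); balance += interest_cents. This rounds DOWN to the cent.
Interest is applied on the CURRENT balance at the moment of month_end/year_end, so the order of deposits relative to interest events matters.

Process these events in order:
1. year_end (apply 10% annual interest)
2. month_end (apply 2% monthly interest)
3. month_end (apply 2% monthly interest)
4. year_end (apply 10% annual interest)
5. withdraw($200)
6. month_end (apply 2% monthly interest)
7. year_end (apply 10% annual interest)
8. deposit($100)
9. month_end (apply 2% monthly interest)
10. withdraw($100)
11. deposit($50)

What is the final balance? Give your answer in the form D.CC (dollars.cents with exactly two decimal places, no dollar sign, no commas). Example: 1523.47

After 1 (year_end (apply 10% annual interest)): balance=$110.00 total_interest=$10.00
After 2 (month_end (apply 2% monthly interest)): balance=$112.20 total_interest=$12.20
After 3 (month_end (apply 2% monthly interest)): balance=$114.44 total_interest=$14.44
After 4 (year_end (apply 10% annual interest)): balance=$125.88 total_interest=$25.88
After 5 (withdraw($200)): balance=$0.00 total_interest=$25.88
After 6 (month_end (apply 2% monthly interest)): balance=$0.00 total_interest=$25.88
After 7 (year_end (apply 10% annual interest)): balance=$0.00 total_interest=$25.88
After 8 (deposit($100)): balance=$100.00 total_interest=$25.88
After 9 (month_end (apply 2% monthly interest)): balance=$102.00 total_interest=$27.88
After 10 (withdraw($100)): balance=$2.00 total_interest=$27.88
After 11 (deposit($50)): balance=$52.00 total_interest=$27.88

Answer: 52.00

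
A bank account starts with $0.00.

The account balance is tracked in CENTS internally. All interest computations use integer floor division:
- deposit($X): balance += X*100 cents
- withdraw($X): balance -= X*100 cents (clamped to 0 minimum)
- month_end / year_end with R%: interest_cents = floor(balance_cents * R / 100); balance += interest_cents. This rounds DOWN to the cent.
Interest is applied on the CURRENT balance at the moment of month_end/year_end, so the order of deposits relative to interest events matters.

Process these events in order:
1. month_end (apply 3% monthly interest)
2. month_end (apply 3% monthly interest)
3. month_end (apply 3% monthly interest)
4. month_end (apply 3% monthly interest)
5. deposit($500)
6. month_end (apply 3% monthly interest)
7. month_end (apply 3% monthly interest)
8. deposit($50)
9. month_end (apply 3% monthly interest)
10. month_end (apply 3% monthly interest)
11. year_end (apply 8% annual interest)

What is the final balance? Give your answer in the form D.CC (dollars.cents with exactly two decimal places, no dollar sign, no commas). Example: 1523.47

Answer: 665.05

Derivation:
After 1 (month_end (apply 3% monthly interest)): balance=$0.00 total_interest=$0.00
After 2 (month_end (apply 3% monthly interest)): balance=$0.00 total_interest=$0.00
After 3 (month_end (apply 3% monthly interest)): balance=$0.00 total_interest=$0.00
After 4 (month_end (apply 3% monthly interest)): balance=$0.00 total_interest=$0.00
After 5 (deposit($500)): balance=$500.00 total_interest=$0.00
After 6 (month_end (apply 3% monthly interest)): balance=$515.00 total_interest=$15.00
After 7 (month_end (apply 3% monthly interest)): balance=$530.45 total_interest=$30.45
After 8 (deposit($50)): balance=$580.45 total_interest=$30.45
After 9 (month_end (apply 3% monthly interest)): balance=$597.86 total_interest=$47.86
After 10 (month_end (apply 3% monthly interest)): balance=$615.79 total_interest=$65.79
After 11 (year_end (apply 8% annual interest)): balance=$665.05 total_interest=$115.05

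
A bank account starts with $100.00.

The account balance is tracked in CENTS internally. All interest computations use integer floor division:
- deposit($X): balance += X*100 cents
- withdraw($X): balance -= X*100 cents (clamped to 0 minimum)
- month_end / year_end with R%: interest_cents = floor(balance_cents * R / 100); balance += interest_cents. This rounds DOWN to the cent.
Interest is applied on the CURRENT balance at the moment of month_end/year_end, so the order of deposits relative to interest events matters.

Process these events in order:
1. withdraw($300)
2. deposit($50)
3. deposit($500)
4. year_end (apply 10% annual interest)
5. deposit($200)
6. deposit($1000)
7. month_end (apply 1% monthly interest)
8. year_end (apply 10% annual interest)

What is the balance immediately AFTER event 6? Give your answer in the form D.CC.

After 1 (withdraw($300)): balance=$0.00 total_interest=$0.00
After 2 (deposit($50)): balance=$50.00 total_interest=$0.00
After 3 (deposit($500)): balance=$550.00 total_interest=$0.00
After 4 (year_end (apply 10% annual interest)): balance=$605.00 total_interest=$55.00
After 5 (deposit($200)): balance=$805.00 total_interest=$55.00
After 6 (deposit($1000)): balance=$1805.00 total_interest=$55.00

Answer: 1805.00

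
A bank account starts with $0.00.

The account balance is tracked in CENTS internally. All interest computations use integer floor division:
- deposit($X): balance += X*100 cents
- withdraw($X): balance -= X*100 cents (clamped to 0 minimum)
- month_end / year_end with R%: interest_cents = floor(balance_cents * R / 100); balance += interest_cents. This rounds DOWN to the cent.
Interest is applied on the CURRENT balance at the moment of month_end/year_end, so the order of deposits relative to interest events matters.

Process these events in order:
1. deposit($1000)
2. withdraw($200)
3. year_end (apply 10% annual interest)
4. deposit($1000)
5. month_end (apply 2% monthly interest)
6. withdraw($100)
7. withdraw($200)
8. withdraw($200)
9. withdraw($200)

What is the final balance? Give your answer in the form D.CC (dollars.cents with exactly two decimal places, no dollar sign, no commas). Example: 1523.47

After 1 (deposit($1000)): balance=$1000.00 total_interest=$0.00
After 2 (withdraw($200)): balance=$800.00 total_interest=$0.00
After 3 (year_end (apply 10% annual interest)): balance=$880.00 total_interest=$80.00
After 4 (deposit($1000)): balance=$1880.00 total_interest=$80.00
After 5 (month_end (apply 2% monthly interest)): balance=$1917.60 total_interest=$117.60
After 6 (withdraw($100)): balance=$1817.60 total_interest=$117.60
After 7 (withdraw($200)): balance=$1617.60 total_interest=$117.60
After 8 (withdraw($200)): balance=$1417.60 total_interest=$117.60
After 9 (withdraw($200)): balance=$1217.60 total_interest=$117.60

Answer: 1217.60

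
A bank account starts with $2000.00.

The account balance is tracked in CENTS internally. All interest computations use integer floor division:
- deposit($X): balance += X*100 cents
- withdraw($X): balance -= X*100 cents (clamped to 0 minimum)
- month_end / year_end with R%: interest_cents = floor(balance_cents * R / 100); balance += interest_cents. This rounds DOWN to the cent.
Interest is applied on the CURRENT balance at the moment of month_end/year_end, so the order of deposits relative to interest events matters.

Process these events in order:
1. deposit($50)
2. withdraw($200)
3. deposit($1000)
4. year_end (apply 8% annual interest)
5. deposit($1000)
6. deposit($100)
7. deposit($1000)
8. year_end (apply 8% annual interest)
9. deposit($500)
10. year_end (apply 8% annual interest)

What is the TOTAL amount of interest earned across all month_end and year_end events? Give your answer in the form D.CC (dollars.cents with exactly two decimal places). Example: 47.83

Answer: 1129.61

Derivation:
After 1 (deposit($50)): balance=$2050.00 total_interest=$0.00
After 2 (withdraw($200)): balance=$1850.00 total_interest=$0.00
After 3 (deposit($1000)): balance=$2850.00 total_interest=$0.00
After 4 (year_end (apply 8% annual interest)): balance=$3078.00 total_interest=$228.00
After 5 (deposit($1000)): balance=$4078.00 total_interest=$228.00
After 6 (deposit($100)): balance=$4178.00 total_interest=$228.00
After 7 (deposit($1000)): balance=$5178.00 total_interest=$228.00
After 8 (year_end (apply 8% annual interest)): balance=$5592.24 total_interest=$642.24
After 9 (deposit($500)): balance=$6092.24 total_interest=$642.24
After 10 (year_end (apply 8% annual interest)): balance=$6579.61 total_interest=$1129.61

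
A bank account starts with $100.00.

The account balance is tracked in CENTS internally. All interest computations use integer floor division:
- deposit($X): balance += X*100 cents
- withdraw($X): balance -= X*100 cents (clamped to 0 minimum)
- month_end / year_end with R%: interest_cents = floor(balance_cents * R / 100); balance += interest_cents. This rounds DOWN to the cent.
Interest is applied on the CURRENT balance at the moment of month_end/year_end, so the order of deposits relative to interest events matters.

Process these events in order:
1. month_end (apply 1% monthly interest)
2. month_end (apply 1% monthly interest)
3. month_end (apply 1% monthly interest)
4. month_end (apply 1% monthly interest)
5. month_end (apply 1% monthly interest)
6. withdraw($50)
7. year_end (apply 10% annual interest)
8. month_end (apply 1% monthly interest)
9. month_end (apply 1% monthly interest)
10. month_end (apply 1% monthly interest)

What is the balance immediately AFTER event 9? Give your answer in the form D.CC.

Answer: 61.82

Derivation:
After 1 (month_end (apply 1% monthly interest)): balance=$101.00 total_interest=$1.00
After 2 (month_end (apply 1% monthly interest)): balance=$102.01 total_interest=$2.01
After 3 (month_end (apply 1% monthly interest)): balance=$103.03 total_interest=$3.03
After 4 (month_end (apply 1% monthly interest)): balance=$104.06 total_interest=$4.06
After 5 (month_end (apply 1% monthly interest)): balance=$105.10 total_interest=$5.10
After 6 (withdraw($50)): balance=$55.10 total_interest=$5.10
After 7 (year_end (apply 10% annual interest)): balance=$60.61 total_interest=$10.61
After 8 (month_end (apply 1% monthly interest)): balance=$61.21 total_interest=$11.21
After 9 (month_end (apply 1% monthly interest)): balance=$61.82 total_interest=$11.82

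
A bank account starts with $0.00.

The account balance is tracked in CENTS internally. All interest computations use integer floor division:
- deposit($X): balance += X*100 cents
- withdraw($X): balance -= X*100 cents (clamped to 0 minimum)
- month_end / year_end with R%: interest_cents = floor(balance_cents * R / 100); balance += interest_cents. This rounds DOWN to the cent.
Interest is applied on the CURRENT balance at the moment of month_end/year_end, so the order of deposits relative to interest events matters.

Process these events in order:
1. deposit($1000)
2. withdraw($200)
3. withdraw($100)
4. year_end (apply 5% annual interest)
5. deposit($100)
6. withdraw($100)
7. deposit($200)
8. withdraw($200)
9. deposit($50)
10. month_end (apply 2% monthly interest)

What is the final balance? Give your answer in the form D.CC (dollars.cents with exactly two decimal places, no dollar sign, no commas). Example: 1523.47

After 1 (deposit($1000)): balance=$1000.00 total_interest=$0.00
After 2 (withdraw($200)): balance=$800.00 total_interest=$0.00
After 3 (withdraw($100)): balance=$700.00 total_interest=$0.00
After 4 (year_end (apply 5% annual interest)): balance=$735.00 total_interest=$35.00
After 5 (deposit($100)): balance=$835.00 total_interest=$35.00
After 6 (withdraw($100)): balance=$735.00 total_interest=$35.00
After 7 (deposit($200)): balance=$935.00 total_interest=$35.00
After 8 (withdraw($200)): balance=$735.00 total_interest=$35.00
After 9 (deposit($50)): balance=$785.00 total_interest=$35.00
After 10 (month_end (apply 2% monthly interest)): balance=$800.70 total_interest=$50.70

Answer: 800.70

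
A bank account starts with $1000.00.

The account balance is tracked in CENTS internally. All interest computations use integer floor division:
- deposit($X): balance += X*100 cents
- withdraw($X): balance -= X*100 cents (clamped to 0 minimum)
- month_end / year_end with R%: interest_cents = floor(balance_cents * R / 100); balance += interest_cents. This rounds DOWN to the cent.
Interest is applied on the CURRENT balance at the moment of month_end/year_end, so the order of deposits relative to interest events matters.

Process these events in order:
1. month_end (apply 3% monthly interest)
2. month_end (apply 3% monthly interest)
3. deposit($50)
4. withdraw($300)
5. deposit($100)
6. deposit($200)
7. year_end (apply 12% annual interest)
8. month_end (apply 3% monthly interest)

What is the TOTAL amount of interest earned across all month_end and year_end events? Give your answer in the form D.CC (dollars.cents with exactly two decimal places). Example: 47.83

After 1 (month_end (apply 3% monthly interest)): balance=$1030.00 total_interest=$30.00
After 2 (month_end (apply 3% monthly interest)): balance=$1060.90 total_interest=$60.90
After 3 (deposit($50)): balance=$1110.90 total_interest=$60.90
After 4 (withdraw($300)): balance=$810.90 total_interest=$60.90
After 5 (deposit($100)): balance=$910.90 total_interest=$60.90
After 6 (deposit($200)): balance=$1110.90 total_interest=$60.90
After 7 (year_end (apply 12% annual interest)): balance=$1244.20 total_interest=$194.20
After 8 (month_end (apply 3% monthly interest)): balance=$1281.52 total_interest=$231.52

Answer: 231.52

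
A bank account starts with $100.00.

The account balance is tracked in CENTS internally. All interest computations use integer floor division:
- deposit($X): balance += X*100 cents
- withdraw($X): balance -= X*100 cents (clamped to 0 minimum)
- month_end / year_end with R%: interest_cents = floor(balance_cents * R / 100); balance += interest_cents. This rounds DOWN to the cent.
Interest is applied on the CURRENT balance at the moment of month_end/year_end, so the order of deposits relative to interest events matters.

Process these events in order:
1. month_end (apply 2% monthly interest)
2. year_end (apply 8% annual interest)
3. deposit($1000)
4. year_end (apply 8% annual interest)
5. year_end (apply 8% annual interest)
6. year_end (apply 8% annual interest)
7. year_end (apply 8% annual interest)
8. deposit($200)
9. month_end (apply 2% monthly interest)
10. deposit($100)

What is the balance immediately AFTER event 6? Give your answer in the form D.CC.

After 1 (month_end (apply 2% monthly interest)): balance=$102.00 total_interest=$2.00
After 2 (year_end (apply 8% annual interest)): balance=$110.16 total_interest=$10.16
After 3 (deposit($1000)): balance=$1110.16 total_interest=$10.16
After 4 (year_end (apply 8% annual interest)): balance=$1198.97 total_interest=$98.97
After 5 (year_end (apply 8% annual interest)): balance=$1294.88 total_interest=$194.88
After 6 (year_end (apply 8% annual interest)): balance=$1398.47 total_interest=$298.47

Answer: 1398.47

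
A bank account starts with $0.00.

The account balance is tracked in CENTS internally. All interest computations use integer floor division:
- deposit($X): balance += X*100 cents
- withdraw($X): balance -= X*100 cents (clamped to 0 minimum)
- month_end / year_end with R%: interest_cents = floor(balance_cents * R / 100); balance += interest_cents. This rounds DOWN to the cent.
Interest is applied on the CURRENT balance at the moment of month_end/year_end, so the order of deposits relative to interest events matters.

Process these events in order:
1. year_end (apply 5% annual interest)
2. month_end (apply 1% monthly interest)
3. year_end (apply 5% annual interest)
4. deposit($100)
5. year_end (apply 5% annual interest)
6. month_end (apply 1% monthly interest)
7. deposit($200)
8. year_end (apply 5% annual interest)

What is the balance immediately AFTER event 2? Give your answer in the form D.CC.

Answer: 0.00

Derivation:
After 1 (year_end (apply 5% annual interest)): balance=$0.00 total_interest=$0.00
After 2 (month_end (apply 1% monthly interest)): balance=$0.00 total_interest=$0.00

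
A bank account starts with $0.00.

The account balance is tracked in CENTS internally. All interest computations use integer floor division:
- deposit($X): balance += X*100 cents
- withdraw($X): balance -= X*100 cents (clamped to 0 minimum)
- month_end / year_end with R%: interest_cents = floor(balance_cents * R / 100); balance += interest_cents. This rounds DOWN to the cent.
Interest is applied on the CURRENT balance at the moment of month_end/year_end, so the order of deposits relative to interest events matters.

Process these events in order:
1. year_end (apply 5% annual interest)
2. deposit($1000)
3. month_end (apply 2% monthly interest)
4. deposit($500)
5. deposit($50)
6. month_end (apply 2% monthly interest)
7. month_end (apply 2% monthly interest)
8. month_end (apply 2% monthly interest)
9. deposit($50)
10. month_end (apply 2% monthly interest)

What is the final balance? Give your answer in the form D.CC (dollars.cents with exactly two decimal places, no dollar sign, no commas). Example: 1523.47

After 1 (year_end (apply 5% annual interest)): balance=$0.00 total_interest=$0.00
After 2 (deposit($1000)): balance=$1000.00 total_interest=$0.00
After 3 (month_end (apply 2% monthly interest)): balance=$1020.00 total_interest=$20.00
After 4 (deposit($500)): balance=$1520.00 total_interest=$20.00
After 5 (deposit($50)): balance=$1570.00 total_interest=$20.00
After 6 (month_end (apply 2% monthly interest)): balance=$1601.40 total_interest=$51.40
After 7 (month_end (apply 2% monthly interest)): balance=$1633.42 total_interest=$83.42
After 8 (month_end (apply 2% monthly interest)): balance=$1666.08 total_interest=$116.08
After 9 (deposit($50)): balance=$1716.08 total_interest=$116.08
After 10 (month_end (apply 2% monthly interest)): balance=$1750.40 total_interest=$150.40

Answer: 1750.40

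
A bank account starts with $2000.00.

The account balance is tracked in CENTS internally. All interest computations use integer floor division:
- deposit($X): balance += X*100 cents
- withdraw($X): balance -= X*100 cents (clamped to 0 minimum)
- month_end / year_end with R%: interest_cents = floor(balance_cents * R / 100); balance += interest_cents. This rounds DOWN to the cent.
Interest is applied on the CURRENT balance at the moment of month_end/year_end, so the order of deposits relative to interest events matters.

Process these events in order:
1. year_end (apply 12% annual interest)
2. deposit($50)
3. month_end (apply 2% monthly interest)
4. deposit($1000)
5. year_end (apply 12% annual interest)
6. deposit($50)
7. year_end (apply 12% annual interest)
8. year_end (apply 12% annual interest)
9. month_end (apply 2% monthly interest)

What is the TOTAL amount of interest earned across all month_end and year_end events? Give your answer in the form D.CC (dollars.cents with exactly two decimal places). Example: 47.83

Answer: 1744.25

Derivation:
After 1 (year_end (apply 12% annual interest)): balance=$2240.00 total_interest=$240.00
After 2 (deposit($50)): balance=$2290.00 total_interest=$240.00
After 3 (month_end (apply 2% monthly interest)): balance=$2335.80 total_interest=$285.80
After 4 (deposit($1000)): balance=$3335.80 total_interest=$285.80
After 5 (year_end (apply 12% annual interest)): balance=$3736.09 total_interest=$686.09
After 6 (deposit($50)): balance=$3786.09 total_interest=$686.09
After 7 (year_end (apply 12% annual interest)): balance=$4240.42 total_interest=$1140.42
After 8 (year_end (apply 12% annual interest)): balance=$4749.27 total_interest=$1649.27
After 9 (month_end (apply 2% monthly interest)): balance=$4844.25 total_interest=$1744.25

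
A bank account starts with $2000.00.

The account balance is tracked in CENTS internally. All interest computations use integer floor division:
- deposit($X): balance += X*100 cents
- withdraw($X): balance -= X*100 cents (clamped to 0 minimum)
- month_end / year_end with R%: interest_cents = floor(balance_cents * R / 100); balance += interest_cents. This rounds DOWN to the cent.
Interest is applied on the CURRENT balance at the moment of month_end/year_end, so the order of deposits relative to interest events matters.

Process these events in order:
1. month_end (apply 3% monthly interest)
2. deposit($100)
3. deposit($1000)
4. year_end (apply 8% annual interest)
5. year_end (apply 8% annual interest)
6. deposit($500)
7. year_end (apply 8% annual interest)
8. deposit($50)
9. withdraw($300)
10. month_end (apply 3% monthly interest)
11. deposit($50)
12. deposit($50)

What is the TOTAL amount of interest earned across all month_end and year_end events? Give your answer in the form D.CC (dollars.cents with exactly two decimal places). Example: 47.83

Answer: 1048.80

Derivation:
After 1 (month_end (apply 3% monthly interest)): balance=$2060.00 total_interest=$60.00
After 2 (deposit($100)): balance=$2160.00 total_interest=$60.00
After 3 (deposit($1000)): balance=$3160.00 total_interest=$60.00
After 4 (year_end (apply 8% annual interest)): balance=$3412.80 total_interest=$312.80
After 5 (year_end (apply 8% annual interest)): balance=$3685.82 total_interest=$585.82
After 6 (deposit($500)): balance=$4185.82 total_interest=$585.82
After 7 (year_end (apply 8% annual interest)): balance=$4520.68 total_interest=$920.68
After 8 (deposit($50)): balance=$4570.68 total_interest=$920.68
After 9 (withdraw($300)): balance=$4270.68 total_interest=$920.68
After 10 (month_end (apply 3% monthly interest)): balance=$4398.80 total_interest=$1048.80
After 11 (deposit($50)): balance=$4448.80 total_interest=$1048.80
After 12 (deposit($50)): balance=$4498.80 total_interest=$1048.80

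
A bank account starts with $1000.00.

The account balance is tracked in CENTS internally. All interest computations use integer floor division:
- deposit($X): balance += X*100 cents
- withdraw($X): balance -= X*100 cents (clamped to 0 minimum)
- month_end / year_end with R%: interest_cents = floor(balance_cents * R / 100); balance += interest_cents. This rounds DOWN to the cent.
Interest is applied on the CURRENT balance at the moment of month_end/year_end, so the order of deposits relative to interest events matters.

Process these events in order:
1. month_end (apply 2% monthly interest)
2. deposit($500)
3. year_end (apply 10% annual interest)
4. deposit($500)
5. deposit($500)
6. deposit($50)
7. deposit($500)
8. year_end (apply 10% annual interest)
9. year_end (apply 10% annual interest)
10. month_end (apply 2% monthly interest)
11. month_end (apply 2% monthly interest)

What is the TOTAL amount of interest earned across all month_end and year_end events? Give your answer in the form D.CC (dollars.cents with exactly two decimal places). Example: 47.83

Answer: 1006.12

Derivation:
After 1 (month_end (apply 2% monthly interest)): balance=$1020.00 total_interest=$20.00
After 2 (deposit($500)): balance=$1520.00 total_interest=$20.00
After 3 (year_end (apply 10% annual interest)): balance=$1672.00 total_interest=$172.00
After 4 (deposit($500)): balance=$2172.00 total_interest=$172.00
After 5 (deposit($500)): balance=$2672.00 total_interest=$172.00
After 6 (deposit($50)): balance=$2722.00 total_interest=$172.00
After 7 (deposit($500)): balance=$3222.00 total_interest=$172.00
After 8 (year_end (apply 10% annual interest)): balance=$3544.20 total_interest=$494.20
After 9 (year_end (apply 10% annual interest)): balance=$3898.62 total_interest=$848.62
After 10 (month_end (apply 2% monthly interest)): balance=$3976.59 total_interest=$926.59
After 11 (month_end (apply 2% monthly interest)): balance=$4056.12 total_interest=$1006.12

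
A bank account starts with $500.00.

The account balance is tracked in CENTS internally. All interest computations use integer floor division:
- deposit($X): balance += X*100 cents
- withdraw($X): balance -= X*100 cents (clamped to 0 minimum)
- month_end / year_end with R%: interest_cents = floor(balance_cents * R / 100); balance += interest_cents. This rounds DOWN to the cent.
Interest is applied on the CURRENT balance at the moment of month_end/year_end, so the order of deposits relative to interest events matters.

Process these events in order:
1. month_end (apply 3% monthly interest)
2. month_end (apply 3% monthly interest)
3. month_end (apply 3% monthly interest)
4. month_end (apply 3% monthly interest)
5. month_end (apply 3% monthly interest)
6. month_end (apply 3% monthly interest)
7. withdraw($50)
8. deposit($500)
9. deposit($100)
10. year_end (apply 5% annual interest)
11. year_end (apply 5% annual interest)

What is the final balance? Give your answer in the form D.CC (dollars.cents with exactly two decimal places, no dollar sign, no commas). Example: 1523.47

Answer: 1264.57

Derivation:
After 1 (month_end (apply 3% monthly interest)): balance=$515.00 total_interest=$15.00
After 2 (month_end (apply 3% monthly interest)): balance=$530.45 total_interest=$30.45
After 3 (month_end (apply 3% monthly interest)): balance=$546.36 total_interest=$46.36
After 4 (month_end (apply 3% monthly interest)): balance=$562.75 total_interest=$62.75
After 5 (month_end (apply 3% monthly interest)): balance=$579.63 total_interest=$79.63
After 6 (month_end (apply 3% monthly interest)): balance=$597.01 total_interest=$97.01
After 7 (withdraw($50)): balance=$547.01 total_interest=$97.01
After 8 (deposit($500)): balance=$1047.01 total_interest=$97.01
After 9 (deposit($100)): balance=$1147.01 total_interest=$97.01
After 10 (year_end (apply 5% annual interest)): balance=$1204.36 total_interest=$154.36
After 11 (year_end (apply 5% annual interest)): balance=$1264.57 total_interest=$214.57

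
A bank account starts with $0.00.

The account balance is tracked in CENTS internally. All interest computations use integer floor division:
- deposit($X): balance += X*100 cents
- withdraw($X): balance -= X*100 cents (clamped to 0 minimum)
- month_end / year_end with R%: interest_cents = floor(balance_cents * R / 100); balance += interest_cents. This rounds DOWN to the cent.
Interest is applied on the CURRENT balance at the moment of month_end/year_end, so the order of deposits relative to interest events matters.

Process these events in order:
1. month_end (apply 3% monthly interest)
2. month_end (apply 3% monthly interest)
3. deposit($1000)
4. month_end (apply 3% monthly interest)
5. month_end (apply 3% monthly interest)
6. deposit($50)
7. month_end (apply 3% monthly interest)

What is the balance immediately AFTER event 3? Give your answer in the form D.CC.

After 1 (month_end (apply 3% monthly interest)): balance=$0.00 total_interest=$0.00
After 2 (month_end (apply 3% monthly interest)): balance=$0.00 total_interest=$0.00
After 3 (deposit($1000)): balance=$1000.00 total_interest=$0.00

Answer: 1000.00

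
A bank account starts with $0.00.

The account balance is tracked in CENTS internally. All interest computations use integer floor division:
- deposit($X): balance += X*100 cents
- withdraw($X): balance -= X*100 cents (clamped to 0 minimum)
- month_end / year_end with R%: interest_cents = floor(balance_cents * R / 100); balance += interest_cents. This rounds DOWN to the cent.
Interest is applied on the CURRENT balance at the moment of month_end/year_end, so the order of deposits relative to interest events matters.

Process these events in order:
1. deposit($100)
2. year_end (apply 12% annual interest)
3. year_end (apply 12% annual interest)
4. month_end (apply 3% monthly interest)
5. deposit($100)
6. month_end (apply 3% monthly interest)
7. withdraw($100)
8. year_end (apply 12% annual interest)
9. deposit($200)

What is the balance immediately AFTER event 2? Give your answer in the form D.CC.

After 1 (deposit($100)): balance=$100.00 total_interest=$0.00
After 2 (year_end (apply 12% annual interest)): balance=$112.00 total_interest=$12.00

Answer: 112.00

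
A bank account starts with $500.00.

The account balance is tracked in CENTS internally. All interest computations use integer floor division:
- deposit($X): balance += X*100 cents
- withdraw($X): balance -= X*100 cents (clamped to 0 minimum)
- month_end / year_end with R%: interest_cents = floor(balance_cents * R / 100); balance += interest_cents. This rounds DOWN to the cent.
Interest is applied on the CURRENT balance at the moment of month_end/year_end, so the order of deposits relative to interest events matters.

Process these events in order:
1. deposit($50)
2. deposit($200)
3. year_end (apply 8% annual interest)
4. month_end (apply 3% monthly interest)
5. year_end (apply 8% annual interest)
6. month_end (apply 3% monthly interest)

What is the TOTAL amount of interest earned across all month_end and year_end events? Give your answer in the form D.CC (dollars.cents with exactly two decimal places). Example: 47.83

After 1 (deposit($50)): balance=$550.00 total_interest=$0.00
After 2 (deposit($200)): balance=$750.00 total_interest=$0.00
After 3 (year_end (apply 8% annual interest)): balance=$810.00 total_interest=$60.00
After 4 (month_end (apply 3% monthly interest)): balance=$834.30 total_interest=$84.30
After 5 (year_end (apply 8% annual interest)): balance=$901.04 total_interest=$151.04
After 6 (month_end (apply 3% monthly interest)): balance=$928.07 total_interest=$178.07

Answer: 178.07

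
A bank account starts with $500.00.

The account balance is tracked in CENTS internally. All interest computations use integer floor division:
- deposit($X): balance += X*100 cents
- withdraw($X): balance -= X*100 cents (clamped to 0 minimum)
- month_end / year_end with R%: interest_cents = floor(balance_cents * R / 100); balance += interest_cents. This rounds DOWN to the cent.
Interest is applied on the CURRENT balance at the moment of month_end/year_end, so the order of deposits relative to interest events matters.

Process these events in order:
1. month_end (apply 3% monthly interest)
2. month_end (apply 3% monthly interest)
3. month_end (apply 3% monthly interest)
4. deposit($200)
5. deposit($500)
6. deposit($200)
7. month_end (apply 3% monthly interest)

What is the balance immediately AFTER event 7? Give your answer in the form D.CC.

After 1 (month_end (apply 3% monthly interest)): balance=$515.00 total_interest=$15.00
After 2 (month_end (apply 3% monthly interest)): balance=$530.45 total_interest=$30.45
After 3 (month_end (apply 3% monthly interest)): balance=$546.36 total_interest=$46.36
After 4 (deposit($200)): balance=$746.36 total_interest=$46.36
After 5 (deposit($500)): balance=$1246.36 total_interest=$46.36
After 6 (deposit($200)): balance=$1446.36 total_interest=$46.36
After 7 (month_end (apply 3% monthly interest)): balance=$1489.75 total_interest=$89.75

Answer: 1489.75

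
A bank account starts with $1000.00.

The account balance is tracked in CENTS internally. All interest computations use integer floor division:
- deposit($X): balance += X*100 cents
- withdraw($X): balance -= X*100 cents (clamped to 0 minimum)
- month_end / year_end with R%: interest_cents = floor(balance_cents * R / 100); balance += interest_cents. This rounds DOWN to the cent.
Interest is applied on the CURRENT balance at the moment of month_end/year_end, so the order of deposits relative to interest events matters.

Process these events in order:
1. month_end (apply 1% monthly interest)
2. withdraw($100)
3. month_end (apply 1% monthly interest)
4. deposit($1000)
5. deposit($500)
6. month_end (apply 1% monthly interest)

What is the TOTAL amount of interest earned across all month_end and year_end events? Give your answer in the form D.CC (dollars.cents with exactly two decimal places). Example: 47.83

Answer: 43.29

Derivation:
After 1 (month_end (apply 1% monthly interest)): balance=$1010.00 total_interest=$10.00
After 2 (withdraw($100)): balance=$910.00 total_interest=$10.00
After 3 (month_end (apply 1% monthly interest)): balance=$919.10 total_interest=$19.10
After 4 (deposit($1000)): balance=$1919.10 total_interest=$19.10
After 5 (deposit($500)): balance=$2419.10 total_interest=$19.10
After 6 (month_end (apply 1% monthly interest)): balance=$2443.29 total_interest=$43.29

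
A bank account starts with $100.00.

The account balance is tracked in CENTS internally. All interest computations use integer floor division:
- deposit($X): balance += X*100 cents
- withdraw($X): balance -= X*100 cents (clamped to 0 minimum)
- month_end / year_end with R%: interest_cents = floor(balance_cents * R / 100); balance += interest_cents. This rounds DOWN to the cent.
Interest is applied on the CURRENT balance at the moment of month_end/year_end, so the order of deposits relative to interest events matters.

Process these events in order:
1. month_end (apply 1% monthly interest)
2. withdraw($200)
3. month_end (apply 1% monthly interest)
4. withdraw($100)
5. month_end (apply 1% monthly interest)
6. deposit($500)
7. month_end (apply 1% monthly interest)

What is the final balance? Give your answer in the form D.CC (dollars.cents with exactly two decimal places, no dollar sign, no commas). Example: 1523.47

Answer: 505.00

Derivation:
After 1 (month_end (apply 1% monthly interest)): balance=$101.00 total_interest=$1.00
After 2 (withdraw($200)): balance=$0.00 total_interest=$1.00
After 3 (month_end (apply 1% monthly interest)): balance=$0.00 total_interest=$1.00
After 4 (withdraw($100)): balance=$0.00 total_interest=$1.00
After 5 (month_end (apply 1% monthly interest)): balance=$0.00 total_interest=$1.00
After 6 (deposit($500)): balance=$500.00 total_interest=$1.00
After 7 (month_end (apply 1% monthly interest)): balance=$505.00 total_interest=$6.00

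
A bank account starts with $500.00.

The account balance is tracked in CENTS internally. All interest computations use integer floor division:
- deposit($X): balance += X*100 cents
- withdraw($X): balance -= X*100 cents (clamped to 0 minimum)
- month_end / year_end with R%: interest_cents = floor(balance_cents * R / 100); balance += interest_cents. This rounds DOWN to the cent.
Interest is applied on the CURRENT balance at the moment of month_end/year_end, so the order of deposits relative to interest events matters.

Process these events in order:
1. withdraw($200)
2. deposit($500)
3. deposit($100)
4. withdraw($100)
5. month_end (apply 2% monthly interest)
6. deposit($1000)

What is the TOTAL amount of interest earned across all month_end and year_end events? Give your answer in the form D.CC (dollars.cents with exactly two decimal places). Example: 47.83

After 1 (withdraw($200)): balance=$300.00 total_interest=$0.00
After 2 (deposit($500)): balance=$800.00 total_interest=$0.00
After 3 (deposit($100)): balance=$900.00 total_interest=$0.00
After 4 (withdraw($100)): balance=$800.00 total_interest=$0.00
After 5 (month_end (apply 2% monthly interest)): balance=$816.00 total_interest=$16.00
After 6 (deposit($1000)): balance=$1816.00 total_interest=$16.00

Answer: 16.00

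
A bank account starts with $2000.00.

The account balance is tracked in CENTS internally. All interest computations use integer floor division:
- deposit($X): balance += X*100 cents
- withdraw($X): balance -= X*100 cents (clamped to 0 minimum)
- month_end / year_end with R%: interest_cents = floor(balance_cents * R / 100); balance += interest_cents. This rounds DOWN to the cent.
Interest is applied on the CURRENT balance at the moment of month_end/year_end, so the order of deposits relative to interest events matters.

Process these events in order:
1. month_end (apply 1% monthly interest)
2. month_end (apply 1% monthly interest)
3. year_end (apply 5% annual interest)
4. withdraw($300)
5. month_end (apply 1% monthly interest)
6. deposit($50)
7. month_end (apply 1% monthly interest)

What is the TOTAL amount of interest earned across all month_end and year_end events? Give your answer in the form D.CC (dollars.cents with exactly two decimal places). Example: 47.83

After 1 (month_end (apply 1% monthly interest)): balance=$2020.00 total_interest=$20.00
After 2 (month_end (apply 1% monthly interest)): balance=$2040.20 total_interest=$40.20
After 3 (year_end (apply 5% annual interest)): balance=$2142.21 total_interest=$142.21
After 4 (withdraw($300)): balance=$1842.21 total_interest=$142.21
After 5 (month_end (apply 1% monthly interest)): balance=$1860.63 total_interest=$160.63
After 6 (deposit($50)): balance=$1910.63 total_interest=$160.63
After 7 (month_end (apply 1% monthly interest)): balance=$1929.73 total_interest=$179.73

Answer: 179.73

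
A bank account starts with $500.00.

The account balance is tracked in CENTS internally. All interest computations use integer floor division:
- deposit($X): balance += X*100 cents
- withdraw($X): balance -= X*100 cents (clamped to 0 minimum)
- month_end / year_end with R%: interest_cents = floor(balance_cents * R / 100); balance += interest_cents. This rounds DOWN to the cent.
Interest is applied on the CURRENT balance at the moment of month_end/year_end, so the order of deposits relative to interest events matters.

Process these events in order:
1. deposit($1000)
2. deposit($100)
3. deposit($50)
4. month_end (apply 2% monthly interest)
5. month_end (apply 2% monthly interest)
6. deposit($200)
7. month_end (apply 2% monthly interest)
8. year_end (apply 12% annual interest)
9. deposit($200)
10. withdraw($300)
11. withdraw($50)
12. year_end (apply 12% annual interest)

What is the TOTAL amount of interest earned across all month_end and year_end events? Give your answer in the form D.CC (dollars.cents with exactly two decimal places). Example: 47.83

Answer: 584.32

Derivation:
After 1 (deposit($1000)): balance=$1500.00 total_interest=$0.00
After 2 (deposit($100)): balance=$1600.00 total_interest=$0.00
After 3 (deposit($50)): balance=$1650.00 total_interest=$0.00
After 4 (month_end (apply 2% monthly interest)): balance=$1683.00 total_interest=$33.00
After 5 (month_end (apply 2% monthly interest)): balance=$1716.66 total_interest=$66.66
After 6 (deposit($200)): balance=$1916.66 total_interest=$66.66
After 7 (month_end (apply 2% monthly interest)): balance=$1954.99 total_interest=$104.99
After 8 (year_end (apply 12% annual interest)): balance=$2189.58 total_interest=$339.58
After 9 (deposit($200)): balance=$2389.58 total_interest=$339.58
After 10 (withdraw($300)): balance=$2089.58 total_interest=$339.58
After 11 (withdraw($50)): balance=$2039.58 total_interest=$339.58
After 12 (year_end (apply 12% annual interest)): balance=$2284.32 total_interest=$584.32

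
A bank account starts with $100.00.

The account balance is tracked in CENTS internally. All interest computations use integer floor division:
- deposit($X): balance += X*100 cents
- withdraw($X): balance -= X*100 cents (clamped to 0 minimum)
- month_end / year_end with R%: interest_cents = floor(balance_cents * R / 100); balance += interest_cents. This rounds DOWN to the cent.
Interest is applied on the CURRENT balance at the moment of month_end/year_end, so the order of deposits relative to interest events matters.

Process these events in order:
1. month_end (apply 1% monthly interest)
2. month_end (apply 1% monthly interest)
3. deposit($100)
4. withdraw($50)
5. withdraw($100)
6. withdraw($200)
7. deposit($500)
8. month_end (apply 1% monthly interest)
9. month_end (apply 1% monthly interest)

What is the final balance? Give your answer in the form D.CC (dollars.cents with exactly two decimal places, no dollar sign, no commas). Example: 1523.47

Answer: 510.05

Derivation:
After 1 (month_end (apply 1% monthly interest)): balance=$101.00 total_interest=$1.00
After 2 (month_end (apply 1% monthly interest)): balance=$102.01 total_interest=$2.01
After 3 (deposit($100)): balance=$202.01 total_interest=$2.01
After 4 (withdraw($50)): balance=$152.01 total_interest=$2.01
After 5 (withdraw($100)): balance=$52.01 total_interest=$2.01
After 6 (withdraw($200)): balance=$0.00 total_interest=$2.01
After 7 (deposit($500)): balance=$500.00 total_interest=$2.01
After 8 (month_end (apply 1% monthly interest)): balance=$505.00 total_interest=$7.01
After 9 (month_end (apply 1% monthly interest)): balance=$510.05 total_interest=$12.06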